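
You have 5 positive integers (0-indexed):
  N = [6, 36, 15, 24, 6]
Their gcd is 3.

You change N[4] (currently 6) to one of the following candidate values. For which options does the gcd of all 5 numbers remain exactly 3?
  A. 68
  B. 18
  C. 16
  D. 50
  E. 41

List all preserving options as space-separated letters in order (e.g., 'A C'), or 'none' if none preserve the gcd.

Answer: B

Derivation:
Old gcd = 3; gcd of others (without N[4]) = 3
New gcd for candidate v: gcd(3, v). Preserves old gcd iff gcd(3, v) = 3.
  Option A: v=68, gcd(3,68)=1 -> changes
  Option B: v=18, gcd(3,18)=3 -> preserves
  Option C: v=16, gcd(3,16)=1 -> changes
  Option D: v=50, gcd(3,50)=1 -> changes
  Option E: v=41, gcd(3,41)=1 -> changes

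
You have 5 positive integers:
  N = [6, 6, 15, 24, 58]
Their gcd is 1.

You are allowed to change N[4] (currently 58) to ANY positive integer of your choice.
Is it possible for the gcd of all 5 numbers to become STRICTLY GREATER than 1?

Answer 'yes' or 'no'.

Answer: yes

Derivation:
Current gcd = 1
gcd of all OTHER numbers (without N[4]=58): gcd([6, 6, 15, 24]) = 3
The new gcd after any change is gcd(3, new_value).
This can be at most 3.
Since 3 > old gcd 1, the gcd CAN increase (e.g., set N[4] = 3).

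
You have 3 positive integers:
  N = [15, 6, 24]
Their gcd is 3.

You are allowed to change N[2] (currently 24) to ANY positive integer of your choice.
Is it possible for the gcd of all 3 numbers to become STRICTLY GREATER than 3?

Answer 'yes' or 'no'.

Current gcd = 3
gcd of all OTHER numbers (without N[2]=24): gcd([15, 6]) = 3
The new gcd after any change is gcd(3, new_value).
This can be at most 3.
Since 3 = old gcd 3, the gcd can only stay the same or decrease.

Answer: no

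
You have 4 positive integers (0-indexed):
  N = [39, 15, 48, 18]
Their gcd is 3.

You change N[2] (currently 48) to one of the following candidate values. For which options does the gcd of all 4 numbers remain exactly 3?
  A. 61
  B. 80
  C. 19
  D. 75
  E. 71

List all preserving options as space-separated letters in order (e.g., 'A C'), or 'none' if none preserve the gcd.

Old gcd = 3; gcd of others (without N[2]) = 3
New gcd for candidate v: gcd(3, v). Preserves old gcd iff gcd(3, v) = 3.
  Option A: v=61, gcd(3,61)=1 -> changes
  Option B: v=80, gcd(3,80)=1 -> changes
  Option C: v=19, gcd(3,19)=1 -> changes
  Option D: v=75, gcd(3,75)=3 -> preserves
  Option E: v=71, gcd(3,71)=1 -> changes

Answer: D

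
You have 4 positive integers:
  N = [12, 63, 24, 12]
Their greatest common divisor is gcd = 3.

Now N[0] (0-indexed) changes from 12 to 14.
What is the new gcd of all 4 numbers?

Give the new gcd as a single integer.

Answer: 1

Derivation:
Numbers: [12, 63, 24, 12], gcd = 3
Change: index 0, 12 -> 14
gcd of the OTHER numbers (without index 0): gcd([63, 24, 12]) = 3
New gcd = gcd(g_others, new_val) = gcd(3, 14) = 1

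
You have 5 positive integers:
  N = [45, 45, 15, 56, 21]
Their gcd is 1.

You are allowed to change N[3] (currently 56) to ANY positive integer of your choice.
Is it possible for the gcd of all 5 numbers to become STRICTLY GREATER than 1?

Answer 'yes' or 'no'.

Answer: yes

Derivation:
Current gcd = 1
gcd of all OTHER numbers (without N[3]=56): gcd([45, 45, 15, 21]) = 3
The new gcd after any change is gcd(3, new_value).
This can be at most 3.
Since 3 > old gcd 1, the gcd CAN increase (e.g., set N[3] = 3).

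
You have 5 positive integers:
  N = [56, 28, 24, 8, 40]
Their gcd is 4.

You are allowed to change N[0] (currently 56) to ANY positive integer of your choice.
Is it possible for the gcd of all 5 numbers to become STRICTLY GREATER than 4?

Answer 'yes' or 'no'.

Answer: no

Derivation:
Current gcd = 4
gcd of all OTHER numbers (without N[0]=56): gcd([28, 24, 8, 40]) = 4
The new gcd after any change is gcd(4, new_value).
This can be at most 4.
Since 4 = old gcd 4, the gcd can only stay the same or decrease.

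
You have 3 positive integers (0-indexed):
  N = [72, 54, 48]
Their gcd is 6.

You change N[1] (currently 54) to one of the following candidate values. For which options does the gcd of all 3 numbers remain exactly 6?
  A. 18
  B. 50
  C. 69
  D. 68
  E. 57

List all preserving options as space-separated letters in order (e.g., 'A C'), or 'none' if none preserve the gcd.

Old gcd = 6; gcd of others (without N[1]) = 24
New gcd for candidate v: gcd(24, v). Preserves old gcd iff gcd(24, v) = 6.
  Option A: v=18, gcd(24,18)=6 -> preserves
  Option B: v=50, gcd(24,50)=2 -> changes
  Option C: v=69, gcd(24,69)=3 -> changes
  Option D: v=68, gcd(24,68)=4 -> changes
  Option E: v=57, gcd(24,57)=3 -> changes

Answer: A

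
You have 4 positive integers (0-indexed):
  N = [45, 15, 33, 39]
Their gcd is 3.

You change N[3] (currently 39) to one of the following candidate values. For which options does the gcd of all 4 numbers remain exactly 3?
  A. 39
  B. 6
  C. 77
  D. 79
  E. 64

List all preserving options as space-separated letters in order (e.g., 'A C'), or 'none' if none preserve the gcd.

Old gcd = 3; gcd of others (without N[3]) = 3
New gcd for candidate v: gcd(3, v). Preserves old gcd iff gcd(3, v) = 3.
  Option A: v=39, gcd(3,39)=3 -> preserves
  Option B: v=6, gcd(3,6)=3 -> preserves
  Option C: v=77, gcd(3,77)=1 -> changes
  Option D: v=79, gcd(3,79)=1 -> changes
  Option E: v=64, gcd(3,64)=1 -> changes

Answer: A B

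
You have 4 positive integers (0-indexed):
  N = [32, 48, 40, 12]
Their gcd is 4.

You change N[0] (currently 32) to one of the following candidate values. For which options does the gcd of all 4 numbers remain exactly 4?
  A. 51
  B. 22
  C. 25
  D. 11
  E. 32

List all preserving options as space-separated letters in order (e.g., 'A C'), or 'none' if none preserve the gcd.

Old gcd = 4; gcd of others (without N[0]) = 4
New gcd for candidate v: gcd(4, v). Preserves old gcd iff gcd(4, v) = 4.
  Option A: v=51, gcd(4,51)=1 -> changes
  Option B: v=22, gcd(4,22)=2 -> changes
  Option C: v=25, gcd(4,25)=1 -> changes
  Option D: v=11, gcd(4,11)=1 -> changes
  Option E: v=32, gcd(4,32)=4 -> preserves

Answer: E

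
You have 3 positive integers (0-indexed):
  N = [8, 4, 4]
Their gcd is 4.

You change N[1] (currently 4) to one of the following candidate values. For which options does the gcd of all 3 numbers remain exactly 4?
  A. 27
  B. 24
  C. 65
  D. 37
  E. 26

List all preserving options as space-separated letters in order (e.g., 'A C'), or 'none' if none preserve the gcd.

Old gcd = 4; gcd of others (without N[1]) = 4
New gcd for candidate v: gcd(4, v). Preserves old gcd iff gcd(4, v) = 4.
  Option A: v=27, gcd(4,27)=1 -> changes
  Option B: v=24, gcd(4,24)=4 -> preserves
  Option C: v=65, gcd(4,65)=1 -> changes
  Option D: v=37, gcd(4,37)=1 -> changes
  Option E: v=26, gcd(4,26)=2 -> changes

Answer: B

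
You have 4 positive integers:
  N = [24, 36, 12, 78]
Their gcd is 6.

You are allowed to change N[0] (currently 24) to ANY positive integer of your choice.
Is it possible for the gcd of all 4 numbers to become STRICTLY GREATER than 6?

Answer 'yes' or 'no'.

Current gcd = 6
gcd of all OTHER numbers (without N[0]=24): gcd([36, 12, 78]) = 6
The new gcd after any change is gcd(6, new_value).
This can be at most 6.
Since 6 = old gcd 6, the gcd can only stay the same or decrease.

Answer: no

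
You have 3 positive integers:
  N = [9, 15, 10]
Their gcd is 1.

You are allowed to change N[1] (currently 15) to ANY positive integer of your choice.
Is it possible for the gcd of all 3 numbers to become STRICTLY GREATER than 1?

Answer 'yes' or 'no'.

Answer: no

Derivation:
Current gcd = 1
gcd of all OTHER numbers (without N[1]=15): gcd([9, 10]) = 1
The new gcd after any change is gcd(1, new_value).
This can be at most 1.
Since 1 = old gcd 1, the gcd can only stay the same or decrease.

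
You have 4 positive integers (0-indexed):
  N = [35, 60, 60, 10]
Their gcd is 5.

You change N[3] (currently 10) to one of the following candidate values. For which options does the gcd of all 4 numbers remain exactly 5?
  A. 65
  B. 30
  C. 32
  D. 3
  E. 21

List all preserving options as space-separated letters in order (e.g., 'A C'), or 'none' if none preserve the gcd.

Answer: A B

Derivation:
Old gcd = 5; gcd of others (without N[3]) = 5
New gcd for candidate v: gcd(5, v). Preserves old gcd iff gcd(5, v) = 5.
  Option A: v=65, gcd(5,65)=5 -> preserves
  Option B: v=30, gcd(5,30)=5 -> preserves
  Option C: v=32, gcd(5,32)=1 -> changes
  Option D: v=3, gcd(5,3)=1 -> changes
  Option E: v=21, gcd(5,21)=1 -> changes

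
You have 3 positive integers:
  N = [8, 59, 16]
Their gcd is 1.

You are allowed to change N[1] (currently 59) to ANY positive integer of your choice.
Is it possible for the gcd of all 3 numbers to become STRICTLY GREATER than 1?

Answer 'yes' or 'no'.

Current gcd = 1
gcd of all OTHER numbers (without N[1]=59): gcd([8, 16]) = 8
The new gcd after any change is gcd(8, new_value).
This can be at most 8.
Since 8 > old gcd 1, the gcd CAN increase (e.g., set N[1] = 8).

Answer: yes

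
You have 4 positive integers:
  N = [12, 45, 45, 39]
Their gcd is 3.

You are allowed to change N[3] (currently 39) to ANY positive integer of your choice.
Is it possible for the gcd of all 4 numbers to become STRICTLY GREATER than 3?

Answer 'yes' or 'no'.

Answer: no

Derivation:
Current gcd = 3
gcd of all OTHER numbers (without N[3]=39): gcd([12, 45, 45]) = 3
The new gcd after any change is gcd(3, new_value).
This can be at most 3.
Since 3 = old gcd 3, the gcd can only stay the same or decrease.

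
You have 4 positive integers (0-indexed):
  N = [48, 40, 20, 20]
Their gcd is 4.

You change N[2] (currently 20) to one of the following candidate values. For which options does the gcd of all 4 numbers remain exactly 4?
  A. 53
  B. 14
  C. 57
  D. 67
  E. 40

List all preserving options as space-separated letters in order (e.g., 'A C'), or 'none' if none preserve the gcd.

Old gcd = 4; gcd of others (without N[2]) = 4
New gcd for candidate v: gcd(4, v). Preserves old gcd iff gcd(4, v) = 4.
  Option A: v=53, gcd(4,53)=1 -> changes
  Option B: v=14, gcd(4,14)=2 -> changes
  Option C: v=57, gcd(4,57)=1 -> changes
  Option D: v=67, gcd(4,67)=1 -> changes
  Option E: v=40, gcd(4,40)=4 -> preserves

Answer: E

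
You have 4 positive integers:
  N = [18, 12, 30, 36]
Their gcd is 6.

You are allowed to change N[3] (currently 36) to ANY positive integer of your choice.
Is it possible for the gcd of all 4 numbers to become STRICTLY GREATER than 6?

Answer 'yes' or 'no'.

Answer: no

Derivation:
Current gcd = 6
gcd of all OTHER numbers (without N[3]=36): gcd([18, 12, 30]) = 6
The new gcd after any change is gcd(6, new_value).
This can be at most 6.
Since 6 = old gcd 6, the gcd can only stay the same or decrease.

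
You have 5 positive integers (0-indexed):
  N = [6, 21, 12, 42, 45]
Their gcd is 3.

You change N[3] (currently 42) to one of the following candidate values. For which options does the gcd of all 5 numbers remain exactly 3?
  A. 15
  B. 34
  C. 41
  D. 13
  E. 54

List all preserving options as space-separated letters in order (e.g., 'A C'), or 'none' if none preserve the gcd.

Answer: A E

Derivation:
Old gcd = 3; gcd of others (without N[3]) = 3
New gcd for candidate v: gcd(3, v). Preserves old gcd iff gcd(3, v) = 3.
  Option A: v=15, gcd(3,15)=3 -> preserves
  Option B: v=34, gcd(3,34)=1 -> changes
  Option C: v=41, gcd(3,41)=1 -> changes
  Option D: v=13, gcd(3,13)=1 -> changes
  Option E: v=54, gcd(3,54)=3 -> preserves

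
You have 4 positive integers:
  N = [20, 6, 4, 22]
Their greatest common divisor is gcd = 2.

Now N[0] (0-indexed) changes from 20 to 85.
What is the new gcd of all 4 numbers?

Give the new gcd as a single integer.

Numbers: [20, 6, 4, 22], gcd = 2
Change: index 0, 20 -> 85
gcd of the OTHER numbers (without index 0): gcd([6, 4, 22]) = 2
New gcd = gcd(g_others, new_val) = gcd(2, 85) = 1

Answer: 1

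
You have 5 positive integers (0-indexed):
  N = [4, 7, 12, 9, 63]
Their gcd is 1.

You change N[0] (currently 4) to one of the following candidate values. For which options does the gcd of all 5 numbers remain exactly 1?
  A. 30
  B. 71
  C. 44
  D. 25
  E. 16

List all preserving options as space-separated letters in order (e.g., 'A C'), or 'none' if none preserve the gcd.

Old gcd = 1; gcd of others (without N[0]) = 1
New gcd for candidate v: gcd(1, v). Preserves old gcd iff gcd(1, v) = 1.
  Option A: v=30, gcd(1,30)=1 -> preserves
  Option B: v=71, gcd(1,71)=1 -> preserves
  Option C: v=44, gcd(1,44)=1 -> preserves
  Option D: v=25, gcd(1,25)=1 -> preserves
  Option E: v=16, gcd(1,16)=1 -> preserves

Answer: A B C D E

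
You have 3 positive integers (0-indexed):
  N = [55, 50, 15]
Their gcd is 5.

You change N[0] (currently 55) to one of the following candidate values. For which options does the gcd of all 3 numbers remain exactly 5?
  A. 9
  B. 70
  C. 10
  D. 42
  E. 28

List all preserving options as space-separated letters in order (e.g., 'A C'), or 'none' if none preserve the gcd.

Old gcd = 5; gcd of others (without N[0]) = 5
New gcd for candidate v: gcd(5, v). Preserves old gcd iff gcd(5, v) = 5.
  Option A: v=9, gcd(5,9)=1 -> changes
  Option B: v=70, gcd(5,70)=5 -> preserves
  Option C: v=10, gcd(5,10)=5 -> preserves
  Option D: v=42, gcd(5,42)=1 -> changes
  Option E: v=28, gcd(5,28)=1 -> changes

Answer: B C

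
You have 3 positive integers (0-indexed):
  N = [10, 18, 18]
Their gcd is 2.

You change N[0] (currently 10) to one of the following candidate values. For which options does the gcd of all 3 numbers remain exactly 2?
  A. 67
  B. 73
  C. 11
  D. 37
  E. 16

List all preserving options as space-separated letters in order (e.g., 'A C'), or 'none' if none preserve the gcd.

Old gcd = 2; gcd of others (without N[0]) = 18
New gcd for candidate v: gcd(18, v). Preserves old gcd iff gcd(18, v) = 2.
  Option A: v=67, gcd(18,67)=1 -> changes
  Option B: v=73, gcd(18,73)=1 -> changes
  Option C: v=11, gcd(18,11)=1 -> changes
  Option D: v=37, gcd(18,37)=1 -> changes
  Option E: v=16, gcd(18,16)=2 -> preserves

Answer: E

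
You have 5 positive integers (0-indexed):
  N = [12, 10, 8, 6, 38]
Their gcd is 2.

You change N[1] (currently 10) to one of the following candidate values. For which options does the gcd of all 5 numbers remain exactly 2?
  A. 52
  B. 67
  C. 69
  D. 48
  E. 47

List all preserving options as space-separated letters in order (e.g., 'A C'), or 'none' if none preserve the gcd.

Old gcd = 2; gcd of others (without N[1]) = 2
New gcd for candidate v: gcd(2, v). Preserves old gcd iff gcd(2, v) = 2.
  Option A: v=52, gcd(2,52)=2 -> preserves
  Option B: v=67, gcd(2,67)=1 -> changes
  Option C: v=69, gcd(2,69)=1 -> changes
  Option D: v=48, gcd(2,48)=2 -> preserves
  Option E: v=47, gcd(2,47)=1 -> changes

Answer: A D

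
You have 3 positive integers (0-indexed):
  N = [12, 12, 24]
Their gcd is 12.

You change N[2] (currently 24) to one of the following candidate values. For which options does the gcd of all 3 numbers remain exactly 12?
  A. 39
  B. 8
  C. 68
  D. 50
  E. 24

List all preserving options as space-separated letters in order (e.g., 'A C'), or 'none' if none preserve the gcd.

Answer: E

Derivation:
Old gcd = 12; gcd of others (without N[2]) = 12
New gcd for candidate v: gcd(12, v). Preserves old gcd iff gcd(12, v) = 12.
  Option A: v=39, gcd(12,39)=3 -> changes
  Option B: v=8, gcd(12,8)=4 -> changes
  Option C: v=68, gcd(12,68)=4 -> changes
  Option D: v=50, gcd(12,50)=2 -> changes
  Option E: v=24, gcd(12,24)=12 -> preserves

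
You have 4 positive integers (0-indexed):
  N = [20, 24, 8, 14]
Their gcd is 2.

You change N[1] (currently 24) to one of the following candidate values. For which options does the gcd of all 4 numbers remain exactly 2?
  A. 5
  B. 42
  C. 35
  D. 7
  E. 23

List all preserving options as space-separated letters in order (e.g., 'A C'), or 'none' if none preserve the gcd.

Old gcd = 2; gcd of others (without N[1]) = 2
New gcd for candidate v: gcd(2, v). Preserves old gcd iff gcd(2, v) = 2.
  Option A: v=5, gcd(2,5)=1 -> changes
  Option B: v=42, gcd(2,42)=2 -> preserves
  Option C: v=35, gcd(2,35)=1 -> changes
  Option D: v=7, gcd(2,7)=1 -> changes
  Option E: v=23, gcd(2,23)=1 -> changes

Answer: B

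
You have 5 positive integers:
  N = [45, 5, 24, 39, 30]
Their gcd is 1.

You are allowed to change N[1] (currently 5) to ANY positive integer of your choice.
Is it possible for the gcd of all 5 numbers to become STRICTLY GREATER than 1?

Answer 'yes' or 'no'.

Current gcd = 1
gcd of all OTHER numbers (without N[1]=5): gcd([45, 24, 39, 30]) = 3
The new gcd after any change is gcd(3, new_value).
This can be at most 3.
Since 3 > old gcd 1, the gcd CAN increase (e.g., set N[1] = 3).

Answer: yes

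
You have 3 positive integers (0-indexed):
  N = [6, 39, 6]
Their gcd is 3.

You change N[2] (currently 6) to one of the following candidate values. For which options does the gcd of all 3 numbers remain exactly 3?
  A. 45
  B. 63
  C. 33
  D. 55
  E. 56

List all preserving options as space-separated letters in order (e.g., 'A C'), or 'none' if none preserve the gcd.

Answer: A B C

Derivation:
Old gcd = 3; gcd of others (without N[2]) = 3
New gcd for candidate v: gcd(3, v). Preserves old gcd iff gcd(3, v) = 3.
  Option A: v=45, gcd(3,45)=3 -> preserves
  Option B: v=63, gcd(3,63)=3 -> preserves
  Option C: v=33, gcd(3,33)=3 -> preserves
  Option D: v=55, gcd(3,55)=1 -> changes
  Option E: v=56, gcd(3,56)=1 -> changes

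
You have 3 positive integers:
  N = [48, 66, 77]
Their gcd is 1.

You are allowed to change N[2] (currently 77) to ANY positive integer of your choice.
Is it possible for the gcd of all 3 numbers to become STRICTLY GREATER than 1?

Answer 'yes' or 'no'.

Current gcd = 1
gcd of all OTHER numbers (without N[2]=77): gcd([48, 66]) = 6
The new gcd after any change is gcd(6, new_value).
This can be at most 6.
Since 6 > old gcd 1, the gcd CAN increase (e.g., set N[2] = 6).

Answer: yes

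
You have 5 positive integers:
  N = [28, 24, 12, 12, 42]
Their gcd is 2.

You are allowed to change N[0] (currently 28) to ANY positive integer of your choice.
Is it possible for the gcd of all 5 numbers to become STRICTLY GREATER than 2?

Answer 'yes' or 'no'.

Current gcd = 2
gcd of all OTHER numbers (without N[0]=28): gcd([24, 12, 12, 42]) = 6
The new gcd after any change is gcd(6, new_value).
This can be at most 6.
Since 6 > old gcd 2, the gcd CAN increase (e.g., set N[0] = 6).

Answer: yes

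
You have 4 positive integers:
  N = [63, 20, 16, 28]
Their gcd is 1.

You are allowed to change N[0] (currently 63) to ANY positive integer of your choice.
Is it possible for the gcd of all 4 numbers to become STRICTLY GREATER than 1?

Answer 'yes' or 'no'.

Current gcd = 1
gcd of all OTHER numbers (without N[0]=63): gcd([20, 16, 28]) = 4
The new gcd after any change is gcd(4, new_value).
This can be at most 4.
Since 4 > old gcd 1, the gcd CAN increase (e.g., set N[0] = 4).

Answer: yes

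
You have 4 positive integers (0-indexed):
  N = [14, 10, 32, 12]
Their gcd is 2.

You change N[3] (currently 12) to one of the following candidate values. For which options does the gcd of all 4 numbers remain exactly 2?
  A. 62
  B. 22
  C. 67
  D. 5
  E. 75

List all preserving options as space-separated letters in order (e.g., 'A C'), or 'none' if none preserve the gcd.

Answer: A B

Derivation:
Old gcd = 2; gcd of others (without N[3]) = 2
New gcd for candidate v: gcd(2, v). Preserves old gcd iff gcd(2, v) = 2.
  Option A: v=62, gcd(2,62)=2 -> preserves
  Option B: v=22, gcd(2,22)=2 -> preserves
  Option C: v=67, gcd(2,67)=1 -> changes
  Option D: v=5, gcd(2,5)=1 -> changes
  Option E: v=75, gcd(2,75)=1 -> changes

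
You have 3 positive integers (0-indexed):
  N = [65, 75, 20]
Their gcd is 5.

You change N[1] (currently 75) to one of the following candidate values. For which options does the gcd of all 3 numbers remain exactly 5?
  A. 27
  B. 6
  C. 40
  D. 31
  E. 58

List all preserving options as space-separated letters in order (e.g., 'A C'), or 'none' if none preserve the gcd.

Old gcd = 5; gcd of others (without N[1]) = 5
New gcd for candidate v: gcd(5, v). Preserves old gcd iff gcd(5, v) = 5.
  Option A: v=27, gcd(5,27)=1 -> changes
  Option B: v=6, gcd(5,6)=1 -> changes
  Option C: v=40, gcd(5,40)=5 -> preserves
  Option D: v=31, gcd(5,31)=1 -> changes
  Option E: v=58, gcd(5,58)=1 -> changes

Answer: C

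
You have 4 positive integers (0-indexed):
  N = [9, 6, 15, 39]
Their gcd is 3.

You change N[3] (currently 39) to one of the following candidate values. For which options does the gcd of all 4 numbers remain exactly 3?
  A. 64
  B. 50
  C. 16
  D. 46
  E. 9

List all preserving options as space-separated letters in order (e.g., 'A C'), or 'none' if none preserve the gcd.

Old gcd = 3; gcd of others (without N[3]) = 3
New gcd for candidate v: gcd(3, v). Preserves old gcd iff gcd(3, v) = 3.
  Option A: v=64, gcd(3,64)=1 -> changes
  Option B: v=50, gcd(3,50)=1 -> changes
  Option C: v=16, gcd(3,16)=1 -> changes
  Option D: v=46, gcd(3,46)=1 -> changes
  Option E: v=9, gcd(3,9)=3 -> preserves

Answer: E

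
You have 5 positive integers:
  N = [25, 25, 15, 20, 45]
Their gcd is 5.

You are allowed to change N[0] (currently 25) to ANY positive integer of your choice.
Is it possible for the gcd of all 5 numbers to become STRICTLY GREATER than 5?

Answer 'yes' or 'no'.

Answer: no

Derivation:
Current gcd = 5
gcd of all OTHER numbers (without N[0]=25): gcd([25, 15, 20, 45]) = 5
The new gcd after any change is gcd(5, new_value).
This can be at most 5.
Since 5 = old gcd 5, the gcd can only stay the same or decrease.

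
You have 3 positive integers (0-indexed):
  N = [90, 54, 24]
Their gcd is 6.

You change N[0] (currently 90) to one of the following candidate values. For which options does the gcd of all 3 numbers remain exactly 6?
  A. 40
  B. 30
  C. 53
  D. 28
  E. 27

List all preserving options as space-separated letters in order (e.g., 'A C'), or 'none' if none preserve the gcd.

Old gcd = 6; gcd of others (without N[0]) = 6
New gcd for candidate v: gcd(6, v). Preserves old gcd iff gcd(6, v) = 6.
  Option A: v=40, gcd(6,40)=2 -> changes
  Option B: v=30, gcd(6,30)=6 -> preserves
  Option C: v=53, gcd(6,53)=1 -> changes
  Option D: v=28, gcd(6,28)=2 -> changes
  Option E: v=27, gcd(6,27)=3 -> changes

Answer: B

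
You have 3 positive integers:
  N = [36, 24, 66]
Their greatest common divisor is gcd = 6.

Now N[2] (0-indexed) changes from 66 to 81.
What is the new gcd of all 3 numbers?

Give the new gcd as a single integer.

Answer: 3

Derivation:
Numbers: [36, 24, 66], gcd = 6
Change: index 2, 66 -> 81
gcd of the OTHER numbers (without index 2): gcd([36, 24]) = 12
New gcd = gcd(g_others, new_val) = gcd(12, 81) = 3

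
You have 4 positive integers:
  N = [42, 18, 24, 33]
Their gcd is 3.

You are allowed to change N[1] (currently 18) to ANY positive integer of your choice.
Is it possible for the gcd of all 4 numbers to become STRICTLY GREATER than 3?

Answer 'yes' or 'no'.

Current gcd = 3
gcd of all OTHER numbers (without N[1]=18): gcd([42, 24, 33]) = 3
The new gcd after any change is gcd(3, new_value).
This can be at most 3.
Since 3 = old gcd 3, the gcd can only stay the same or decrease.

Answer: no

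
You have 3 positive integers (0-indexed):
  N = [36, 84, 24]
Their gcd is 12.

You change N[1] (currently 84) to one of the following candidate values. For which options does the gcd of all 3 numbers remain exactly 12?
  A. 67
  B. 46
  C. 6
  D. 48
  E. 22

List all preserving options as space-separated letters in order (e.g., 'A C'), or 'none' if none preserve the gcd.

Answer: D

Derivation:
Old gcd = 12; gcd of others (without N[1]) = 12
New gcd for candidate v: gcd(12, v). Preserves old gcd iff gcd(12, v) = 12.
  Option A: v=67, gcd(12,67)=1 -> changes
  Option B: v=46, gcd(12,46)=2 -> changes
  Option C: v=6, gcd(12,6)=6 -> changes
  Option D: v=48, gcd(12,48)=12 -> preserves
  Option E: v=22, gcd(12,22)=2 -> changes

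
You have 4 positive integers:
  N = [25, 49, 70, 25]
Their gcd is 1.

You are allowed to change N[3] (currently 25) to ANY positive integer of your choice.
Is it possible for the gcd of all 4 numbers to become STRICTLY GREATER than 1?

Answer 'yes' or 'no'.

Answer: no

Derivation:
Current gcd = 1
gcd of all OTHER numbers (without N[3]=25): gcd([25, 49, 70]) = 1
The new gcd after any change is gcd(1, new_value).
This can be at most 1.
Since 1 = old gcd 1, the gcd can only stay the same or decrease.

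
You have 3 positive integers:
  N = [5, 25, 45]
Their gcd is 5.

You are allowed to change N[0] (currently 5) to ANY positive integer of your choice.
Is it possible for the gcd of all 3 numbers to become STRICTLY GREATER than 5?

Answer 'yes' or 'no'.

Current gcd = 5
gcd of all OTHER numbers (without N[0]=5): gcd([25, 45]) = 5
The new gcd after any change is gcd(5, new_value).
This can be at most 5.
Since 5 = old gcd 5, the gcd can only stay the same or decrease.

Answer: no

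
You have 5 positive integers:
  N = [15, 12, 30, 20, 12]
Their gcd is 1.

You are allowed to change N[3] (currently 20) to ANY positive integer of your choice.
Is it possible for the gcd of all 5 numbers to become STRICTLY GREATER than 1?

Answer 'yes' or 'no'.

Answer: yes

Derivation:
Current gcd = 1
gcd of all OTHER numbers (without N[3]=20): gcd([15, 12, 30, 12]) = 3
The new gcd after any change is gcd(3, new_value).
This can be at most 3.
Since 3 > old gcd 1, the gcd CAN increase (e.g., set N[3] = 3).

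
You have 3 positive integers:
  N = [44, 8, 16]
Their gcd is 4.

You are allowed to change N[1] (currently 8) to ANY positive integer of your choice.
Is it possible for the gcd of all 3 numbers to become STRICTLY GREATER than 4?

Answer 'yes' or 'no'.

Current gcd = 4
gcd of all OTHER numbers (without N[1]=8): gcd([44, 16]) = 4
The new gcd after any change is gcd(4, new_value).
This can be at most 4.
Since 4 = old gcd 4, the gcd can only stay the same or decrease.

Answer: no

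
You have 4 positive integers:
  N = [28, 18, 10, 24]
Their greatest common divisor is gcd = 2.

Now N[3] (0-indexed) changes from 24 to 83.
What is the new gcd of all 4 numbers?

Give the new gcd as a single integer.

Answer: 1

Derivation:
Numbers: [28, 18, 10, 24], gcd = 2
Change: index 3, 24 -> 83
gcd of the OTHER numbers (without index 3): gcd([28, 18, 10]) = 2
New gcd = gcd(g_others, new_val) = gcd(2, 83) = 1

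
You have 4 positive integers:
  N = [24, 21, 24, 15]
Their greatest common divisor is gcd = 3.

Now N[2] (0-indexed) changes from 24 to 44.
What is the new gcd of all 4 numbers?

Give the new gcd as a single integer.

Answer: 1

Derivation:
Numbers: [24, 21, 24, 15], gcd = 3
Change: index 2, 24 -> 44
gcd of the OTHER numbers (without index 2): gcd([24, 21, 15]) = 3
New gcd = gcd(g_others, new_val) = gcd(3, 44) = 1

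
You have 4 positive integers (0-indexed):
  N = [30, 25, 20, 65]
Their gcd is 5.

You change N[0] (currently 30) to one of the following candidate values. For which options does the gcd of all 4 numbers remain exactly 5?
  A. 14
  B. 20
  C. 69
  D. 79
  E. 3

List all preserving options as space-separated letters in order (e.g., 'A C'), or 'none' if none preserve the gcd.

Answer: B

Derivation:
Old gcd = 5; gcd of others (without N[0]) = 5
New gcd for candidate v: gcd(5, v). Preserves old gcd iff gcd(5, v) = 5.
  Option A: v=14, gcd(5,14)=1 -> changes
  Option B: v=20, gcd(5,20)=5 -> preserves
  Option C: v=69, gcd(5,69)=1 -> changes
  Option D: v=79, gcd(5,79)=1 -> changes
  Option E: v=3, gcd(5,3)=1 -> changes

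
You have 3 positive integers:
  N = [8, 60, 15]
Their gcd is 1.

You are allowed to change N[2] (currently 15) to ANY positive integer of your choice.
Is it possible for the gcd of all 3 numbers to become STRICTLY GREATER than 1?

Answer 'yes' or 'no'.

Answer: yes

Derivation:
Current gcd = 1
gcd of all OTHER numbers (without N[2]=15): gcd([8, 60]) = 4
The new gcd after any change is gcd(4, new_value).
This can be at most 4.
Since 4 > old gcd 1, the gcd CAN increase (e.g., set N[2] = 4).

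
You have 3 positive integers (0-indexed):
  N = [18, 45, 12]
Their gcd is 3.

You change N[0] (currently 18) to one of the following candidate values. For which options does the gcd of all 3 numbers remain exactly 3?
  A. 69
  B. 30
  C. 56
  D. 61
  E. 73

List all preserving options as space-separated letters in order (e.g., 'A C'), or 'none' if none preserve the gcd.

Old gcd = 3; gcd of others (without N[0]) = 3
New gcd for candidate v: gcd(3, v). Preserves old gcd iff gcd(3, v) = 3.
  Option A: v=69, gcd(3,69)=3 -> preserves
  Option B: v=30, gcd(3,30)=3 -> preserves
  Option C: v=56, gcd(3,56)=1 -> changes
  Option D: v=61, gcd(3,61)=1 -> changes
  Option E: v=73, gcd(3,73)=1 -> changes

Answer: A B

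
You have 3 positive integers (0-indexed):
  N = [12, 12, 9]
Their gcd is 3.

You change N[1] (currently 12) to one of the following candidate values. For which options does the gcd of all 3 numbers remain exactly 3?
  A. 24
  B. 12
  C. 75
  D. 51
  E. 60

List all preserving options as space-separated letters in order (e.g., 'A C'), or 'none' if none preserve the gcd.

Old gcd = 3; gcd of others (without N[1]) = 3
New gcd for candidate v: gcd(3, v). Preserves old gcd iff gcd(3, v) = 3.
  Option A: v=24, gcd(3,24)=3 -> preserves
  Option B: v=12, gcd(3,12)=3 -> preserves
  Option C: v=75, gcd(3,75)=3 -> preserves
  Option D: v=51, gcd(3,51)=3 -> preserves
  Option E: v=60, gcd(3,60)=3 -> preserves

Answer: A B C D E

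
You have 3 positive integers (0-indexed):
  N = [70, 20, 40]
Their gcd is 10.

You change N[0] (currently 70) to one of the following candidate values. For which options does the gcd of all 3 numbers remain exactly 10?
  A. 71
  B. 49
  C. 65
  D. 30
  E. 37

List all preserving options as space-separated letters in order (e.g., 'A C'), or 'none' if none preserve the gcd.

Answer: D

Derivation:
Old gcd = 10; gcd of others (without N[0]) = 20
New gcd for candidate v: gcd(20, v). Preserves old gcd iff gcd(20, v) = 10.
  Option A: v=71, gcd(20,71)=1 -> changes
  Option B: v=49, gcd(20,49)=1 -> changes
  Option C: v=65, gcd(20,65)=5 -> changes
  Option D: v=30, gcd(20,30)=10 -> preserves
  Option E: v=37, gcd(20,37)=1 -> changes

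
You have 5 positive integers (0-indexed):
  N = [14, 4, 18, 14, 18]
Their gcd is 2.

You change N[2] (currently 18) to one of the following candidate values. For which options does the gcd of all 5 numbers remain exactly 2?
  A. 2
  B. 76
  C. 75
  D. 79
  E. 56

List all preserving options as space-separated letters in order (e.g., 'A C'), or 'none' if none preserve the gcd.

Old gcd = 2; gcd of others (without N[2]) = 2
New gcd for candidate v: gcd(2, v). Preserves old gcd iff gcd(2, v) = 2.
  Option A: v=2, gcd(2,2)=2 -> preserves
  Option B: v=76, gcd(2,76)=2 -> preserves
  Option C: v=75, gcd(2,75)=1 -> changes
  Option D: v=79, gcd(2,79)=1 -> changes
  Option E: v=56, gcd(2,56)=2 -> preserves

Answer: A B E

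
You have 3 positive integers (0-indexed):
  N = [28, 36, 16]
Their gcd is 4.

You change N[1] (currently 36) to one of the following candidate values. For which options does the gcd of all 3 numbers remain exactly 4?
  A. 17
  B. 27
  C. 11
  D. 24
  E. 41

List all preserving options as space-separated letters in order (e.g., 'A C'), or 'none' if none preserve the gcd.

Answer: D

Derivation:
Old gcd = 4; gcd of others (without N[1]) = 4
New gcd for candidate v: gcd(4, v). Preserves old gcd iff gcd(4, v) = 4.
  Option A: v=17, gcd(4,17)=1 -> changes
  Option B: v=27, gcd(4,27)=1 -> changes
  Option C: v=11, gcd(4,11)=1 -> changes
  Option D: v=24, gcd(4,24)=4 -> preserves
  Option E: v=41, gcd(4,41)=1 -> changes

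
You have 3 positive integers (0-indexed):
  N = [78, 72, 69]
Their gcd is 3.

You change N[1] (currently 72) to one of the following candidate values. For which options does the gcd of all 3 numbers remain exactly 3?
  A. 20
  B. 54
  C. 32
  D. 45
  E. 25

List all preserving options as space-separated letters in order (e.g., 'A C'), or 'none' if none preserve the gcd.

Answer: B D

Derivation:
Old gcd = 3; gcd of others (without N[1]) = 3
New gcd for candidate v: gcd(3, v). Preserves old gcd iff gcd(3, v) = 3.
  Option A: v=20, gcd(3,20)=1 -> changes
  Option B: v=54, gcd(3,54)=3 -> preserves
  Option C: v=32, gcd(3,32)=1 -> changes
  Option D: v=45, gcd(3,45)=3 -> preserves
  Option E: v=25, gcd(3,25)=1 -> changes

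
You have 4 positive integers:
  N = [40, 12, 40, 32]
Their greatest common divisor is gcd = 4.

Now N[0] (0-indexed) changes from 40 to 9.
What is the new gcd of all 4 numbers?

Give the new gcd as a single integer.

Answer: 1

Derivation:
Numbers: [40, 12, 40, 32], gcd = 4
Change: index 0, 40 -> 9
gcd of the OTHER numbers (without index 0): gcd([12, 40, 32]) = 4
New gcd = gcd(g_others, new_val) = gcd(4, 9) = 1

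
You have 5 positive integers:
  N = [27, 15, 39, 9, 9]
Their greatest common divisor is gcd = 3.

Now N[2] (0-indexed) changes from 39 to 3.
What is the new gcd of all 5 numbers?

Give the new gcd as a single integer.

Numbers: [27, 15, 39, 9, 9], gcd = 3
Change: index 2, 39 -> 3
gcd of the OTHER numbers (without index 2): gcd([27, 15, 9, 9]) = 3
New gcd = gcd(g_others, new_val) = gcd(3, 3) = 3

Answer: 3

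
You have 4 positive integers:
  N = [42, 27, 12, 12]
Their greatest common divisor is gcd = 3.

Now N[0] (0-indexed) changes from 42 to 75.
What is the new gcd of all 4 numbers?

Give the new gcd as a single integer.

Answer: 3

Derivation:
Numbers: [42, 27, 12, 12], gcd = 3
Change: index 0, 42 -> 75
gcd of the OTHER numbers (without index 0): gcd([27, 12, 12]) = 3
New gcd = gcd(g_others, new_val) = gcd(3, 75) = 3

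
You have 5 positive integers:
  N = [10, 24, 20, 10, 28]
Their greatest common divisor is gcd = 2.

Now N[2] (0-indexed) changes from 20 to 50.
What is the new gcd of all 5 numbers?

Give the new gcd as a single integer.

Numbers: [10, 24, 20, 10, 28], gcd = 2
Change: index 2, 20 -> 50
gcd of the OTHER numbers (without index 2): gcd([10, 24, 10, 28]) = 2
New gcd = gcd(g_others, new_val) = gcd(2, 50) = 2

Answer: 2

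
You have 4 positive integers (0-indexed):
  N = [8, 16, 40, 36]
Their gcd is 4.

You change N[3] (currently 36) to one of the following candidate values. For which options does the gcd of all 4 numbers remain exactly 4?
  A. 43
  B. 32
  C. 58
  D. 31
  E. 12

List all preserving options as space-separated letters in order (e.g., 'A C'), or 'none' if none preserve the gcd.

Old gcd = 4; gcd of others (without N[3]) = 8
New gcd for candidate v: gcd(8, v). Preserves old gcd iff gcd(8, v) = 4.
  Option A: v=43, gcd(8,43)=1 -> changes
  Option B: v=32, gcd(8,32)=8 -> changes
  Option C: v=58, gcd(8,58)=2 -> changes
  Option D: v=31, gcd(8,31)=1 -> changes
  Option E: v=12, gcd(8,12)=4 -> preserves

Answer: E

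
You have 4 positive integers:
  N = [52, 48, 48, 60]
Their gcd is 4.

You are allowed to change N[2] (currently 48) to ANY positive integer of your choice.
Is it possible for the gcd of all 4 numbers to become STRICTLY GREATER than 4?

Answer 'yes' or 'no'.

Answer: no

Derivation:
Current gcd = 4
gcd of all OTHER numbers (without N[2]=48): gcd([52, 48, 60]) = 4
The new gcd after any change is gcd(4, new_value).
This can be at most 4.
Since 4 = old gcd 4, the gcd can only stay the same or decrease.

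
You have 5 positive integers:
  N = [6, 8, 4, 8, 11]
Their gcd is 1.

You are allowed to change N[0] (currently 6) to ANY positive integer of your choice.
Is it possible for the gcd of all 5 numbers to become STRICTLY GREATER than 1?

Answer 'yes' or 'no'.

Current gcd = 1
gcd of all OTHER numbers (without N[0]=6): gcd([8, 4, 8, 11]) = 1
The new gcd after any change is gcd(1, new_value).
This can be at most 1.
Since 1 = old gcd 1, the gcd can only stay the same or decrease.

Answer: no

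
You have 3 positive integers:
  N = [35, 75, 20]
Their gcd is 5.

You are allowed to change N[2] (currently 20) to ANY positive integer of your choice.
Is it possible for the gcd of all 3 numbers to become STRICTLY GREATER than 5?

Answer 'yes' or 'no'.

Answer: no

Derivation:
Current gcd = 5
gcd of all OTHER numbers (without N[2]=20): gcd([35, 75]) = 5
The new gcd after any change is gcd(5, new_value).
This can be at most 5.
Since 5 = old gcd 5, the gcd can only stay the same or decrease.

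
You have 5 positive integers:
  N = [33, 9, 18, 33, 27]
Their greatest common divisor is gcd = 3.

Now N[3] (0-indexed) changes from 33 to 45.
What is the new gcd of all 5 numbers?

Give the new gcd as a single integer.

Numbers: [33, 9, 18, 33, 27], gcd = 3
Change: index 3, 33 -> 45
gcd of the OTHER numbers (without index 3): gcd([33, 9, 18, 27]) = 3
New gcd = gcd(g_others, new_val) = gcd(3, 45) = 3

Answer: 3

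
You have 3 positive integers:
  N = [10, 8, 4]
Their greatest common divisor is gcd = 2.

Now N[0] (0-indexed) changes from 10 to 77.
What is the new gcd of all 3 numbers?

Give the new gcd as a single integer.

Numbers: [10, 8, 4], gcd = 2
Change: index 0, 10 -> 77
gcd of the OTHER numbers (without index 0): gcd([8, 4]) = 4
New gcd = gcd(g_others, new_val) = gcd(4, 77) = 1

Answer: 1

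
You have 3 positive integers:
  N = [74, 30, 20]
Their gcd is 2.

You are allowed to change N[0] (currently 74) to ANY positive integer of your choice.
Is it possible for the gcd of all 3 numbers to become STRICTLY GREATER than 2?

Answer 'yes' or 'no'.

Current gcd = 2
gcd of all OTHER numbers (without N[0]=74): gcd([30, 20]) = 10
The new gcd after any change is gcd(10, new_value).
This can be at most 10.
Since 10 > old gcd 2, the gcd CAN increase (e.g., set N[0] = 10).

Answer: yes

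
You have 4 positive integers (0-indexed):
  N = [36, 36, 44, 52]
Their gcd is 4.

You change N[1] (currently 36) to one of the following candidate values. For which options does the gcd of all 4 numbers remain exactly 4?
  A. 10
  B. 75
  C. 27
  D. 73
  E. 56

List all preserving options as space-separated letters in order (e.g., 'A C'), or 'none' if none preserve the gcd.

Old gcd = 4; gcd of others (without N[1]) = 4
New gcd for candidate v: gcd(4, v). Preserves old gcd iff gcd(4, v) = 4.
  Option A: v=10, gcd(4,10)=2 -> changes
  Option B: v=75, gcd(4,75)=1 -> changes
  Option C: v=27, gcd(4,27)=1 -> changes
  Option D: v=73, gcd(4,73)=1 -> changes
  Option E: v=56, gcd(4,56)=4 -> preserves

Answer: E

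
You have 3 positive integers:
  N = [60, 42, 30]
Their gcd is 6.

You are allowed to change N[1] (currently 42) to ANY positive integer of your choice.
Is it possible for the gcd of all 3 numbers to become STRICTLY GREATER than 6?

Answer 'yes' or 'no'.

Answer: yes

Derivation:
Current gcd = 6
gcd of all OTHER numbers (without N[1]=42): gcd([60, 30]) = 30
The new gcd after any change is gcd(30, new_value).
This can be at most 30.
Since 30 > old gcd 6, the gcd CAN increase (e.g., set N[1] = 30).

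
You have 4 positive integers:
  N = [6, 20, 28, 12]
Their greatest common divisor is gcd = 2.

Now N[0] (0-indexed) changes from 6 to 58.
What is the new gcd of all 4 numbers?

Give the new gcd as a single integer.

Numbers: [6, 20, 28, 12], gcd = 2
Change: index 0, 6 -> 58
gcd of the OTHER numbers (without index 0): gcd([20, 28, 12]) = 4
New gcd = gcd(g_others, new_val) = gcd(4, 58) = 2

Answer: 2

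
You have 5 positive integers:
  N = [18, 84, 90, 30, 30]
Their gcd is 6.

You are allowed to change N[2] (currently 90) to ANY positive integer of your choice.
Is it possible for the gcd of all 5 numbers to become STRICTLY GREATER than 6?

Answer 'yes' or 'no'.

Answer: no

Derivation:
Current gcd = 6
gcd of all OTHER numbers (without N[2]=90): gcd([18, 84, 30, 30]) = 6
The new gcd after any change is gcd(6, new_value).
This can be at most 6.
Since 6 = old gcd 6, the gcd can only stay the same or decrease.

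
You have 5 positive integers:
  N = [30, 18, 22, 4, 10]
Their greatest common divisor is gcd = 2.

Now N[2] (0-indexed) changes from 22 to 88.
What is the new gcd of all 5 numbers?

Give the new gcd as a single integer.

Answer: 2

Derivation:
Numbers: [30, 18, 22, 4, 10], gcd = 2
Change: index 2, 22 -> 88
gcd of the OTHER numbers (without index 2): gcd([30, 18, 4, 10]) = 2
New gcd = gcd(g_others, new_val) = gcd(2, 88) = 2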